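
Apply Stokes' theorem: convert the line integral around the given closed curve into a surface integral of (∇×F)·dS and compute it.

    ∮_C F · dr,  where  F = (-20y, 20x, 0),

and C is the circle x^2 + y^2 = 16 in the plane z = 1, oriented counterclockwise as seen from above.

Let S be the flat disk x^2 + y^2 ≤ 16 in the plane z = 1, with upward unit normal n̂ = ẑ. By Stokes' theorem,

    ∮_C F · dr = ∬_S (∇ × F) · n̂ dS = ∬_D (curl F)_z dA,

where D is the disk x^2 + y^2 ≤ 16.

Compute the curl of F = (-20y, 20x, 0):
    (∇ × F)_x = ∂F_z/∂y - ∂F_y/∂z = 0,
    (∇ × F)_y = ∂F_x/∂z - ∂F_z/∂x = 0,
    (∇ × F)_z = ∂F_y/∂x - ∂F_x/∂y = 40.

On z = 1, (curl F)_z = 40.

Convert to polar (x = r cos θ, y = r sin θ, dA = r dr dθ); the integrand becomes 40, so

    ∬_D (curl F)_z dA = ∫_0^{2π} ∫_0^{4} (40) · r dr dθ.

Inner (r from 0 to 4): 320.
Outer (θ from 0 to 2π): 640π.

Therefore ∮_C F · dr = 640π.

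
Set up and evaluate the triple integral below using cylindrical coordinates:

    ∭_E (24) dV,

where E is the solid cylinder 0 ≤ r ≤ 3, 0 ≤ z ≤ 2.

In cylindrical coordinates, x = r cos(θ), y = r sin(θ), z = z, and dV = r dr dθ dz.

The integrand becomes 24, so

    ∭_E (24) dV = ∫_{0}^{2π} ∫_{0}^{3} ∫_{0}^{2} (24) · r dz dr dθ.

Inner (z): 48r.
Middle (r from 0 to 3): 216.
Outer (θ): 432π.

Therefore the triple integral equals 432π.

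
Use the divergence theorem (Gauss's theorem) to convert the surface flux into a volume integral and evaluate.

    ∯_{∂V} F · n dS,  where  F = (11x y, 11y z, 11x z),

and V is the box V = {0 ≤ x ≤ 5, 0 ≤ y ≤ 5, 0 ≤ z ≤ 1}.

By the divergence theorem,

    ∯_{∂V} F · n dS = ∭_V (∇ · F) dV.

Compute the divergence:
    ∇ · F = ∂F_x/∂x + ∂F_y/∂y + ∂F_z/∂z = 11y + 11z + 11x = 11x + 11y + 11z.

V is a rectangular box, so dV = dx dy dz with 0 ≤ x ≤ 5, 0 ≤ y ≤ 5, 0 ≤ z ≤ 1.

Integrate (11x + 11y + 11z) over V as an iterated integral:

    ∭_V (∇·F) dV = ∫_0^{5} ∫_0^{5} ∫_0^{1} (11x + 11y + 11z) dz dy dx.

Inner (z from 0 to 1): 11x + 11y + 11/2.
Middle (y from 0 to 5): 55x + 165.
Outer (x from 0 to 5): 3025/2.

Therefore ∯_{∂V} F · n dS = 3025/2.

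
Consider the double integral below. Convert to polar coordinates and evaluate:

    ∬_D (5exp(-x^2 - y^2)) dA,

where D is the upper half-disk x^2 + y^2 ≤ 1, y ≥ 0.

The region D is 0 ≤ r ≤ 1, 0 ≤ θ ≤ π in polar coordinates, where x = r cos(θ), y = r sin(θ), and dA = r dr dθ.

Under the substitution, the integrand becomes 5exp(-r^2), so

    ∬_D (5exp(-x^2 - y^2)) dA = ∫_{0}^{π} ∫_{0}^{1} (5exp(-r^2)) · r dr dθ.

Inner integral (in r): ∫_{0}^{1} (5exp(-r^2)) · r dr = 5/2 - 5exp(-1)/2.

Outer integral (in θ): ∫_{0}^{π} (5/2 - 5exp(-1)/2) dθ = -5π (1 - e)exp(-1)/2.

Therefore ∬_D (5exp(-x^2 - y^2)) dA = -5π (1 - e)exp(-1)/2.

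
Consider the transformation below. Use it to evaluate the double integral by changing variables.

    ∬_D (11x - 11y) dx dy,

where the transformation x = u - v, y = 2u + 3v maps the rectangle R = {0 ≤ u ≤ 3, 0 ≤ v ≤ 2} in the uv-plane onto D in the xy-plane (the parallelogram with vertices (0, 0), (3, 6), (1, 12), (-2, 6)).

Compute the Jacobian determinant of (x, y) with respect to (u, v):

    ∂(x,y)/∂(u,v) = | 1  -1 | = (1)(3) - (-1)(2) = 5.
                   | 2  3 |

Its absolute value is |J| = 5 (the area scaling factor).

Substituting x = u - v, y = 2u + 3v into the integrand,

    11x - 11y → -11u - 44v,

so the integral becomes

    ∬_R (-11u - 44v) · |J| du dv = ∫_0^3 ∫_0^2 (-55u - 220v) dv du.

Inner (v): -110u - 440.
Outer (u): -1815.

Therefore ∬_D (11x - 11y) dx dy = -1815.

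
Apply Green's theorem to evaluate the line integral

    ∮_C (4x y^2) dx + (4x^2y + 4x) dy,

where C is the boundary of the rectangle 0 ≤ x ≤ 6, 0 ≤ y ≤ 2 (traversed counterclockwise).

Green's theorem converts the closed line integral into a double integral over the enclosed region D:

    ∮_C P dx + Q dy = ∬_D (∂Q/∂x - ∂P/∂y) dA.

Here P = 4x y^2, Q = 4x^2y + 4x, so

    ∂Q/∂x = 8x y + 4,    ∂P/∂y = 8x y,
    ∂Q/∂x - ∂P/∂y = 4.

D is the region 0 ≤ x ≤ 6, 0 ≤ y ≤ 2. Evaluating the double integral:

    ∬_D (4) dA = ∫_0^{6} ∫_0^{2} (4) dy dx.

Inner (y from 0 to 2): 8.
Outer (x from 0 to 6): 48.

Therefore ∮_C P dx + Q dy = 48.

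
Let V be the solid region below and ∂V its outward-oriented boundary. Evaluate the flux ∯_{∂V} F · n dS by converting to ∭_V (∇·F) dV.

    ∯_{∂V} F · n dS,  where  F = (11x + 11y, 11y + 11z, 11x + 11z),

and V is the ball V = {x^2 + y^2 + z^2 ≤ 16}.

By the divergence theorem,

    ∯_{∂V} F · n dS = ∭_V (∇ · F) dV.

Compute the divergence:
    ∇ · F = ∂F_x/∂x + ∂F_y/∂y + ∂F_z/∂z = 11 + 11 + 11 = 33.

In spherical coordinates, x = ρ sin(φ) cos(θ), y = ρ sin(φ) sin(θ), z = ρ cos(φ), dV = ρ^2 sin(φ) dρ dφ dθ, with 0 ≤ ρ ≤ 4, 0 ≤ φ ≤ π, 0 ≤ θ ≤ 2π.

The integrand, after substitution and multiplying by the volume element, becomes (33) · ρ^2 sin(φ), so

    ∭_V (∇·F) dV = ∫_0^{2π} ∫_0^{π} ∫_0^{4} (33) · ρ^2 sin(φ) dρ dφ dθ.

Inner (ρ from 0 to 4): 704sin(φ).
Middle (φ from 0 to π): 1408.
Outer (θ from 0 to 2π): 2816π.

Therefore ∯_{∂V} F · n dS = 2816π.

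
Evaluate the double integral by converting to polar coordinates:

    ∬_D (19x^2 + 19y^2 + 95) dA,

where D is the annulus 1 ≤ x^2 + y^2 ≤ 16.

The region D is 1 ≤ r ≤ 4, 0 ≤ θ ≤ 2π in polar coordinates, where x = r cos(θ), y = r sin(θ), and dA = r dr dθ.

Under the substitution, the integrand becomes 19r^2 + 95, so

    ∬_D (19x^2 + 19y^2 + 95) dA = ∫_{0}^{2π} ∫_{1}^{4} (19r^2 + 95) · r dr dθ.

Inner integral (in r): ∫_{1}^{4} (19r^2 + 95) · r dr = 7695/4.

Outer integral (in θ): ∫_{0}^{2π} (7695/4) dθ = 7695π/2.

Therefore ∬_D (19x^2 + 19y^2 + 95) dA = 7695π/2.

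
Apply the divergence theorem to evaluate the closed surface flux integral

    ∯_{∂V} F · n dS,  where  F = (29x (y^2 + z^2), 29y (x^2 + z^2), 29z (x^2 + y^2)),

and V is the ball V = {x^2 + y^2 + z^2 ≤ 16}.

By the divergence theorem,

    ∯_{∂V} F · n dS = ∭_V (∇ · F) dV.

Compute the divergence:
    ∇ · F = ∂F_x/∂x + ∂F_y/∂y + ∂F_z/∂z = 29y^2 + 29z^2 + 29x^2 + 29z^2 + 29x^2 + 29y^2 = 58x^2 + 58y^2 + 58z^2.

In spherical coordinates, x = ρ sin(φ) cos(θ), y = ρ sin(φ) sin(θ), z = ρ cos(φ), dV = ρ^2 sin(φ) dρ dφ dθ, with 0 ≤ ρ ≤ 4, 0 ≤ φ ≤ π, 0 ≤ θ ≤ 2π.

The integrand, after substitution and multiplying by the volume element, becomes (58ρ^2) · ρ^2 sin(φ), so

    ∭_V (∇·F) dV = ∫_0^{2π} ∫_0^{π} ∫_0^{4} (58ρ^2) · ρ^2 sin(φ) dρ dφ dθ.

Inner (ρ from 0 to 4): 59392sin(φ)/5.
Middle (φ from 0 to π): 118784/5.
Outer (θ from 0 to 2π): 237568π/5.

Therefore ∯_{∂V} F · n dS = 237568π/5.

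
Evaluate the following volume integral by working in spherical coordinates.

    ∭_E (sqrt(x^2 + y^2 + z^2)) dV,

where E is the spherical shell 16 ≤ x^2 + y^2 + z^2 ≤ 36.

In spherical coordinates, x = ρ sin(φ) cos(θ), y = ρ sin(φ) sin(θ), z = ρ cos(φ), and dV = ρ^2 sin(φ) dρ dφ dθ.

The integrand becomes ρ, so

    ∭_E (sqrt(x^2 + y^2 + z^2)) dV = ∫_{0}^{2π} ∫_{0}^{π} ∫_{4}^{6} (ρ) · ρ^2 sin(φ) dρ dφ dθ.

Inner (ρ): 260sin(φ).
Middle (φ): 520.
Outer (θ): 1040π.

Therefore the triple integral equals 1040π.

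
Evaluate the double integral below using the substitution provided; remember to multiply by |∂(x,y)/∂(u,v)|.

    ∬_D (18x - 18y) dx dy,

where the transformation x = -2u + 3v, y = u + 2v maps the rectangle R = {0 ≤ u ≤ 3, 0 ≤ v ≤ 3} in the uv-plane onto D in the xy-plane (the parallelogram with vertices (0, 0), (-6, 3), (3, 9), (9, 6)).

Compute the Jacobian determinant of (x, y) with respect to (u, v):

    ∂(x,y)/∂(u,v) = | -2  3 | = (-2)(2) - (3)(1) = -7.
                   | 1  2 |

Its absolute value is |J| = 7 (the area scaling factor).

Substituting x = -2u + 3v, y = u + 2v into the integrand,

    18x - 18y → -54u + 18v,

so the integral becomes

    ∬_R (-54u + 18v) · |J| du dv = ∫_0^3 ∫_0^3 (-378u + 126v) dv du.

Inner (v): 567 - 1134u.
Outer (u): -3402.

Therefore ∬_D (18x - 18y) dx dy = -3402.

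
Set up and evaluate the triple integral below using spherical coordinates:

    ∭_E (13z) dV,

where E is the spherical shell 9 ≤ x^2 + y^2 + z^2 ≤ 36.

In spherical coordinates, x = ρ sin(φ) cos(θ), y = ρ sin(φ) sin(θ), z = ρ cos(φ), and dV = ρ^2 sin(φ) dρ dφ dθ.

The integrand becomes 13ρ cos(φ), so

    ∭_E (13z) dV = ∫_{0}^{2π} ∫_{0}^{π} ∫_{3}^{6} (13ρ cos(φ)) · ρ^2 sin(φ) dρ dφ dθ.

Inner (ρ): 15795sin(2φ)/8.
Middle (φ): 0.
Outer (θ): 0.

Therefore the triple integral equals 0.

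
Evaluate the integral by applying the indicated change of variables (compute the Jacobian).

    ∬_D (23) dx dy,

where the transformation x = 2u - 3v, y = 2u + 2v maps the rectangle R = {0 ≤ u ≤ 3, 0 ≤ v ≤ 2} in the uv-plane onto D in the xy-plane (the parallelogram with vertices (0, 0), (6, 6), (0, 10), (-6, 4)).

Compute the Jacobian determinant of (x, y) with respect to (u, v):

    ∂(x,y)/∂(u,v) = | 2  -3 | = (2)(2) - (-3)(2) = 10.
                   | 2  2 |

Its absolute value is |J| = 10 (the area scaling factor).

Substituting x = 2u - 3v, y = 2u + 2v into the integrand,

    23 → 23,

so the integral becomes

    ∬_R (23) · |J| du dv = ∫_0^3 ∫_0^2 (230) dv du.

Inner (v): 460.
Outer (u): 1380.

Therefore ∬_D (23) dx dy = 1380.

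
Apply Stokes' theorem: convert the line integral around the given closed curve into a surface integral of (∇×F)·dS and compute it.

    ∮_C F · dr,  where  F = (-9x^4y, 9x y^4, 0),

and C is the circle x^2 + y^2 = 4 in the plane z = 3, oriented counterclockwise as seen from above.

Let S be the flat disk x^2 + y^2 ≤ 4 in the plane z = 3, with upward unit normal n̂ = ẑ. By Stokes' theorem,

    ∮_C F · dr = ∬_S (∇ × F) · n̂ dS = ∬_D (curl F)_z dA,

where D is the disk x^2 + y^2 ≤ 4.

Compute the curl of F = (-9x^4y, 9x y^4, 0):
    (∇ × F)_x = ∂F_z/∂y - ∂F_y/∂z = 0,
    (∇ × F)_y = ∂F_x/∂z - ∂F_z/∂x = 0,
    (∇ × F)_z = ∂F_y/∂x - ∂F_x/∂y = 9x^4 + 9y^4.

On z = 3, (curl F)_z = 9x^4 + 9y^4.

Convert to polar (x = r cos θ, y = r sin θ, dA = r dr dθ); the integrand becomes 9r^4(sin(θ)^4 + cos(θ)^4), so

    ∬_D (curl F)_z dA = ∫_0^{2π} ∫_0^{2} (9r^4(sin(θ)^4 + cos(θ)^4)) · r dr dθ.

Inner (r from 0 to 2): 96sin(θ)^4 + 96cos(θ)^4.
Outer (θ from 0 to 2π): 144π.

Therefore ∮_C F · dr = 144π.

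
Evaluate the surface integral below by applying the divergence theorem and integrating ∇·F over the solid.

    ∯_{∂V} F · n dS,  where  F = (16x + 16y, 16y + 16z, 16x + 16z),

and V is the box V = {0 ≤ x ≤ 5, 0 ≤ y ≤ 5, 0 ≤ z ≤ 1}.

By the divergence theorem,

    ∯_{∂V} F · n dS = ∭_V (∇ · F) dV.

Compute the divergence:
    ∇ · F = ∂F_x/∂x + ∂F_y/∂y + ∂F_z/∂z = 16 + 16 + 16 = 48.

V is a rectangular box, so dV = dx dy dz with 0 ≤ x ≤ 5, 0 ≤ y ≤ 5, 0 ≤ z ≤ 1.

Integrate (48) over V as an iterated integral:

    ∭_V (∇·F) dV = ∫_0^{5} ∫_0^{5} ∫_0^{1} (48) dz dy dx.

Inner (z from 0 to 1): 48.
Middle (y from 0 to 5): 240.
Outer (x from 0 to 5): 1200.

Therefore ∯_{∂V} F · n dS = 1200.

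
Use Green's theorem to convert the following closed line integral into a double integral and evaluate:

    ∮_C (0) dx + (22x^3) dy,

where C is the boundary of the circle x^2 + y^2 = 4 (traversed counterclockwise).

Green's theorem converts the closed line integral into a double integral over the enclosed region D:

    ∮_C P dx + Q dy = ∬_D (∂Q/∂x - ∂P/∂y) dA.

Here P = 0, Q = 22x^3, so

    ∂Q/∂x = 66x^2,    ∂P/∂y = 0,
    ∂Q/∂x - ∂P/∂y = 66x^2.

D is the region x^2 + y^2 ≤ 4. Evaluating the double integral:

In polar coordinates (x = r cos θ, y = r sin θ, dA = r dr dθ) the integrand becomes 66r^2cos(θ)^2, so

    ∬_D (66x^2) dA = ∫_0^{2π} ∫_0^{2} (66r^2cos(θ)^2) · r dr dθ.

Inner (r from 0 to 2): 264cos(θ)^2.
Outer (θ from 0 to 2π): 264π.

Therefore ∮_C P dx + Q dy = 264π.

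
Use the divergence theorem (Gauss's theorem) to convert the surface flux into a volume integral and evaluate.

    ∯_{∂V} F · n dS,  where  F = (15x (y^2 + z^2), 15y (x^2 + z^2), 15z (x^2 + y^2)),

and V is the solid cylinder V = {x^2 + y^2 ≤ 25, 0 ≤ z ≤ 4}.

By the divergence theorem,

    ∯_{∂V} F · n dS = ∭_V (∇ · F) dV.

Compute the divergence:
    ∇ · F = ∂F_x/∂x + ∂F_y/∂y + ∂F_z/∂z = 15y^2 + 15z^2 + 15x^2 + 15z^2 + 15x^2 + 15y^2 = 30x^2 + 30y^2 + 30z^2.

In cylindrical coordinates, x = r cos(θ), y = r sin(θ), z = z, dV = r dr dθ dz, with 0 ≤ r ≤ 5, 0 ≤ θ ≤ 2π, 0 ≤ z ≤ 4.

The integrand, after substitution and multiplying by the volume element, becomes (30r^2 + 30z^2) · r, so

    ∭_V (∇·F) dV = ∫_0^{2π} ∫_0^{5} ∫_0^{4} (30r^2 + 30z^2) · r dz dr dθ.

Inner (z from 0 to 4): 120r^3 + 640r.
Middle (r from 0 to 5): 26750.
Outer (θ from 0 to 2π): 53500π.

Therefore ∯_{∂V} F · n dS = 53500π.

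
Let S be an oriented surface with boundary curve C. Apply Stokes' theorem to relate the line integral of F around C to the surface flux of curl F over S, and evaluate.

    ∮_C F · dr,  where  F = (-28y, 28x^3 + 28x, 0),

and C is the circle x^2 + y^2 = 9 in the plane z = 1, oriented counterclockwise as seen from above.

Let S be the flat disk x^2 + y^2 ≤ 9 in the plane z = 1, with upward unit normal n̂ = ẑ. By Stokes' theorem,

    ∮_C F · dr = ∬_S (∇ × F) · n̂ dS = ∬_D (curl F)_z dA,

where D is the disk x^2 + y^2 ≤ 9.

Compute the curl of F = (-28y, 28x^3 + 28x, 0):
    (∇ × F)_x = ∂F_z/∂y - ∂F_y/∂z = 0,
    (∇ × F)_y = ∂F_x/∂z - ∂F_z/∂x = 0,
    (∇ × F)_z = ∂F_y/∂x - ∂F_x/∂y = 84x^2 + 56.

On z = 1, (curl F)_z = 84x^2 + 56.

Convert to polar (x = r cos θ, y = r sin θ, dA = r dr dθ); the integrand becomes 84r^2cos(θ)^2 + 56, so

    ∬_D (curl F)_z dA = ∫_0^{2π} ∫_0^{3} (84r^2cos(θ)^2 + 56) · r dr dθ.

Inner (r from 0 to 3): 1701cos(θ)^2 + 252.
Outer (θ from 0 to 2π): 2205π.

Therefore ∮_C F · dr = 2205π.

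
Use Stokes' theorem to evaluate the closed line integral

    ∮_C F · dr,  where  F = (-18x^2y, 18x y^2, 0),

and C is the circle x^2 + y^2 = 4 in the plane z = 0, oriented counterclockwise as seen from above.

Let S be the flat disk x^2 + y^2 ≤ 4 in the plane z = 0, with upward unit normal n̂ = ẑ. By Stokes' theorem,

    ∮_C F · dr = ∬_S (∇ × F) · n̂ dS = ∬_D (curl F)_z dA,

where D is the disk x^2 + y^2 ≤ 4.

Compute the curl of F = (-18x^2y, 18x y^2, 0):
    (∇ × F)_x = ∂F_z/∂y - ∂F_y/∂z = 0,
    (∇ × F)_y = ∂F_x/∂z - ∂F_z/∂x = 0,
    (∇ × F)_z = ∂F_y/∂x - ∂F_x/∂y = 18x^2 + 18y^2.

On z = 0, (curl F)_z = 18x^2 + 18y^2.

Convert to polar (x = r cos θ, y = r sin θ, dA = r dr dθ); the integrand becomes 18r^2, so

    ∬_D (curl F)_z dA = ∫_0^{2π} ∫_0^{2} (18r^2) · r dr dθ.

Inner (r from 0 to 2): 72.
Outer (θ from 0 to 2π): 144π.

Therefore ∮_C F · dr = 144π.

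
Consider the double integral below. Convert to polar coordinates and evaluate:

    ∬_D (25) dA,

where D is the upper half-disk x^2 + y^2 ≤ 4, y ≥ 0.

The region D is 0 ≤ r ≤ 2, 0 ≤ θ ≤ π in polar coordinates, where x = r cos(θ), y = r sin(θ), and dA = r dr dθ.

Under the substitution, the integrand becomes 25, so

    ∬_D (25) dA = ∫_{0}^{π} ∫_{0}^{2} (25) · r dr dθ.

Inner integral (in r): ∫_{0}^{2} (25) · r dr = 50.

Outer integral (in θ): ∫_{0}^{π} (50) dθ = 50π.

Therefore ∬_D (25) dA = 50π.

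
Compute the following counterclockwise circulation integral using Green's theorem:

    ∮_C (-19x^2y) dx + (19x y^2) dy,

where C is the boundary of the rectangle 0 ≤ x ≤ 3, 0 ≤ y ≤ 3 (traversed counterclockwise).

Green's theorem converts the closed line integral into a double integral over the enclosed region D:

    ∮_C P dx + Q dy = ∬_D (∂Q/∂x - ∂P/∂y) dA.

Here P = -19x^2y, Q = 19x y^2, so

    ∂Q/∂x = 19y^2,    ∂P/∂y = -19x^2,
    ∂Q/∂x - ∂P/∂y = 19x^2 + 19y^2.

D is the region 0 ≤ x ≤ 3, 0 ≤ y ≤ 3. Evaluating the double integral:

    ∬_D (19x^2 + 19y^2) dA = ∫_0^{3} ∫_0^{3} (19x^2 + 19y^2) dy dx.

Inner (y from 0 to 3): 57x^2 + 171.
Outer (x from 0 to 3): 1026.

Therefore ∮_C P dx + Q dy = 1026.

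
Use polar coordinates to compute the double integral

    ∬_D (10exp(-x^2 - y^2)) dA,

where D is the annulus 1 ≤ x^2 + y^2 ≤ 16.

The region D is 1 ≤ r ≤ 4, 0 ≤ θ ≤ 2π in polar coordinates, where x = r cos(θ), y = r sin(θ), and dA = r dr dθ.

Under the substitution, the integrand becomes 10exp(-r^2), so

    ∬_D (10exp(-x^2 - y^2)) dA = ∫_{0}^{2π} ∫_{1}^{4} (10exp(-r^2)) · r dr dθ.

Inner integral (in r): ∫_{1}^{4} (10exp(-r^2)) · r dr = -(5 - 5exp(15))exp(-16).

Outer integral (in θ): ∫_{0}^{2π} (-(5 - 5exp(15))exp(-16)) dθ = -10π (1 - exp(15))exp(-16).

Therefore ∬_D (10exp(-x^2 - y^2)) dA = -10π (1 - exp(15))exp(-16).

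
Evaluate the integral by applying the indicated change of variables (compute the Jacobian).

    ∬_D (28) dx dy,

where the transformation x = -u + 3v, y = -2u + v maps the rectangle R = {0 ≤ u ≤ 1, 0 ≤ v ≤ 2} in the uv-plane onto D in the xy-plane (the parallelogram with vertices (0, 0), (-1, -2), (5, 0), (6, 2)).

Compute the Jacobian determinant of (x, y) with respect to (u, v):

    ∂(x,y)/∂(u,v) = | -1  3 | = (-1)(1) - (3)(-2) = 5.
                   | -2  1 |

Its absolute value is |J| = 5 (the area scaling factor).

Substituting x = -u + 3v, y = -2u + v into the integrand,

    28 → 28,

so the integral becomes

    ∬_R (28) · |J| du dv = ∫_0^1 ∫_0^2 (140) dv du.

Inner (v): 280.
Outer (u): 280.

Therefore ∬_D (28) dx dy = 280.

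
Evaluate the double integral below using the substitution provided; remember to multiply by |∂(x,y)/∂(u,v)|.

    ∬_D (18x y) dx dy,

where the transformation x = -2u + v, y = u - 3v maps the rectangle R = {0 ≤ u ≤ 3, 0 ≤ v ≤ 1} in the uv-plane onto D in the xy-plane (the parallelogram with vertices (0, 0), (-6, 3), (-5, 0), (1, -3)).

Compute the Jacobian determinant of (x, y) with respect to (u, v):

    ∂(x,y)/∂(u,v) = | -2  1 | = (-2)(-3) - (1)(1) = 5.
                   | 1  -3 |

Its absolute value is |J| = 5 (the area scaling factor).

Substituting x = -2u + v, y = u - 3v into the integrand,

    18x y → -36u^2 + 126u v - 54v^2,

so the integral becomes

    ∬_R (-36u^2 + 126u v - 54v^2) · |J| du dv = ∫_0^3 ∫_0^1 (-180u^2 + 630u v - 270v^2) dv du.

Inner (v): -180u^2 + 315u - 90.
Outer (u): -945/2.

Therefore ∬_D (18x y) dx dy = -945/2.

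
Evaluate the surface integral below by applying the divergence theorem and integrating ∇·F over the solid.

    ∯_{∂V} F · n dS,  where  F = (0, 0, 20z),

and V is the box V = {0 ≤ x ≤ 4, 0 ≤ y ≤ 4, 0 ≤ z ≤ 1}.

By the divergence theorem,

    ∯_{∂V} F · n dS = ∭_V (∇ · F) dV.

Compute the divergence:
    ∇ · F = ∂F_x/∂x + ∂F_y/∂y + ∂F_z/∂z = 0 + 0 + 20 = 20.

V is a rectangular box, so dV = dx dy dz with 0 ≤ x ≤ 4, 0 ≤ y ≤ 4, 0 ≤ z ≤ 1.

Integrate (20) over V as an iterated integral:

    ∭_V (∇·F) dV = ∫_0^{4} ∫_0^{4} ∫_0^{1} (20) dz dy dx.

Inner (z from 0 to 1): 20.
Middle (y from 0 to 4): 80.
Outer (x from 0 to 4): 320.

Therefore ∯_{∂V} F · n dS = 320.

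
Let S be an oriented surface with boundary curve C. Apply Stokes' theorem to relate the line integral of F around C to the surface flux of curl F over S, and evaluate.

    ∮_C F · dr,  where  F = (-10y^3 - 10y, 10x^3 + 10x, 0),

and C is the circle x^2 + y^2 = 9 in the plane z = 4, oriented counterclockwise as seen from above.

Let S be the flat disk x^2 + y^2 ≤ 9 in the plane z = 4, with upward unit normal n̂ = ẑ. By Stokes' theorem,

    ∮_C F · dr = ∬_S (∇ × F) · n̂ dS = ∬_D (curl F)_z dA,

where D is the disk x^2 + y^2 ≤ 9.

Compute the curl of F = (-10y^3 - 10y, 10x^3 + 10x, 0):
    (∇ × F)_x = ∂F_z/∂y - ∂F_y/∂z = 0,
    (∇ × F)_y = ∂F_x/∂z - ∂F_z/∂x = 0,
    (∇ × F)_z = ∂F_y/∂x - ∂F_x/∂y = 30x^2 + 30y^2 + 20.

On z = 4, (curl F)_z = 30x^2 + 30y^2 + 20.

Convert to polar (x = r cos θ, y = r sin θ, dA = r dr dθ); the integrand becomes 30r^2 + 20, so

    ∬_D (curl F)_z dA = ∫_0^{2π} ∫_0^{3} (30r^2 + 20) · r dr dθ.

Inner (r from 0 to 3): 1395/2.
Outer (θ from 0 to 2π): 1395π.

Therefore ∮_C F · dr = 1395π.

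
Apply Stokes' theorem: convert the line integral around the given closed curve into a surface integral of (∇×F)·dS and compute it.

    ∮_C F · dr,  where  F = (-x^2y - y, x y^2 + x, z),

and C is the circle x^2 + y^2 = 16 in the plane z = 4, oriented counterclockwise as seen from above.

Let S be the flat disk x^2 + y^2 ≤ 16 in the plane z = 4, with upward unit normal n̂ = ẑ. By Stokes' theorem,

    ∮_C F · dr = ∬_S (∇ × F) · n̂ dS = ∬_D (curl F)_z dA,

where D is the disk x^2 + y^2 ≤ 16.

Compute the curl of F = (-x^2y - y, x y^2 + x, z):
    (∇ × F)_x = ∂F_z/∂y - ∂F_y/∂z = 0,
    (∇ × F)_y = ∂F_x/∂z - ∂F_z/∂x = 0,
    (∇ × F)_z = ∂F_y/∂x - ∂F_x/∂y = x^2 + y^2 + 2.

On z = 4, (curl F)_z = x^2 + y^2 + 2.

Convert to polar (x = r cos θ, y = r sin θ, dA = r dr dθ); the integrand becomes r^2 + 2, so

    ∬_D (curl F)_z dA = ∫_0^{2π} ∫_0^{4} (r^2 + 2) · r dr dθ.

Inner (r from 0 to 4): 80.
Outer (θ from 0 to 2π): 160π.

Therefore ∮_C F · dr = 160π.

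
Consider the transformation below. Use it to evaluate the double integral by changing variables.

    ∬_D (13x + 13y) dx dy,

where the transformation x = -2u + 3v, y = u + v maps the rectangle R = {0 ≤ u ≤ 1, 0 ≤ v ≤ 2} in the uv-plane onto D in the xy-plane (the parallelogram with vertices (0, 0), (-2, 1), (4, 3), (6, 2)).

Compute the Jacobian determinant of (x, y) with respect to (u, v):

    ∂(x,y)/∂(u,v) = | -2  3 | = (-2)(1) - (3)(1) = -5.
                   | 1  1 |

Its absolute value is |J| = 5 (the area scaling factor).

Substituting x = -2u + 3v, y = u + v into the integrand,

    13x + 13y → -13u + 52v,

so the integral becomes

    ∬_R (-13u + 52v) · |J| du dv = ∫_0^1 ∫_0^2 (-65u + 260v) dv du.

Inner (v): 520 - 130u.
Outer (u): 455.

Therefore ∬_D (13x + 13y) dx dy = 455.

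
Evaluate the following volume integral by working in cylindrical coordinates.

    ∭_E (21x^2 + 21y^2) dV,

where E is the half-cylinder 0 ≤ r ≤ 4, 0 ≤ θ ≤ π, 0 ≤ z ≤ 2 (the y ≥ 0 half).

In cylindrical coordinates, x = r cos(θ), y = r sin(θ), z = z, and dV = r dr dθ dz.

The integrand becomes 21r^2, so

    ∭_E (21x^2 + 21y^2) dV = ∫_{0}^{π} ∫_{0}^{4} ∫_{0}^{2} (21r^2) · r dz dr dθ.

Inner (z): 42r^3.
Middle (r from 0 to 4): 2688.
Outer (θ): 2688π.

Therefore the triple integral equals 2688π.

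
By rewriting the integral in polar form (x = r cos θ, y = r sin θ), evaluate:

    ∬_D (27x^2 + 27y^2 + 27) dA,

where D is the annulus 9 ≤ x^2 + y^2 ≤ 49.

The region D is 3 ≤ r ≤ 7, 0 ≤ θ ≤ 2π in polar coordinates, where x = r cos(θ), y = r sin(θ), and dA = r dr dθ.

Under the substitution, the integrand becomes 27r^2 + 27, so

    ∬_D (27x^2 + 27y^2 + 27) dA = ∫_{0}^{2π} ∫_{3}^{7} (27r^2 + 27) · r dr dθ.

Inner integral (in r): ∫_{3}^{7} (27r^2 + 27) · r dr = 16200.

Outer integral (in θ): ∫_{0}^{2π} (16200) dθ = 32400π.

Therefore ∬_D (27x^2 + 27y^2 + 27) dA = 32400π.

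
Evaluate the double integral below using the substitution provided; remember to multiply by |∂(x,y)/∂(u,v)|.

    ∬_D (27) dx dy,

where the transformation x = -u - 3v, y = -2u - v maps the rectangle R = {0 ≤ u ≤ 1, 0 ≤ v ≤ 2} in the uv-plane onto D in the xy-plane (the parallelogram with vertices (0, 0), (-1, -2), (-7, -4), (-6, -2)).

Compute the Jacobian determinant of (x, y) with respect to (u, v):

    ∂(x,y)/∂(u,v) = | -1  -3 | = (-1)(-1) - (-3)(-2) = -5.
                   | -2  -1 |

Its absolute value is |J| = 5 (the area scaling factor).

Substituting x = -u - 3v, y = -2u - v into the integrand,

    27 → 27,

so the integral becomes

    ∬_R (27) · |J| du dv = ∫_0^1 ∫_0^2 (135) dv du.

Inner (v): 270.
Outer (u): 270.

Therefore ∬_D (27) dx dy = 270.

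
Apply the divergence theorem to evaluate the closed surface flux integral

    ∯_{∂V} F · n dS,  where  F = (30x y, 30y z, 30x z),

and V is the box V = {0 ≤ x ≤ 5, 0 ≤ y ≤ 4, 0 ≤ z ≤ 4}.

By the divergence theorem,

    ∯_{∂V} F · n dS = ∭_V (∇ · F) dV.

Compute the divergence:
    ∇ · F = ∂F_x/∂x + ∂F_y/∂y + ∂F_z/∂z = 30y + 30z + 30x = 30x + 30y + 30z.

V is a rectangular box, so dV = dx dy dz with 0 ≤ x ≤ 5, 0 ≤ y ≤ 4, 0 ≤ z ≤ 4.

Integrate (30x + 30y + 30z) over V as an iterated integral:

    ∭_V (∇·F) dV = ∫_0^{5} ∫_0^{4} ∫_0^{4} (30x + 30y + 30z) dz dy dx.

Inner (z from 0 to 4): 120x + 120y + 240.
Middle (y from 0 to 4): 480x + 1920.
Outer (x from 0 to 5): 15600.

Therefore ∯_{∂V} F · n dS = 15600.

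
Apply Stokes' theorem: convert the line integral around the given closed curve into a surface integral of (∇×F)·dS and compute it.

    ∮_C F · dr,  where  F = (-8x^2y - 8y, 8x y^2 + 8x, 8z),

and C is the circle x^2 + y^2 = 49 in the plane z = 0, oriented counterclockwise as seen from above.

Let S be the flat disk x^2 + y^2 ≤ 49 in the plane z = 0, with upward unit normal n̂ = ẑ. By Stokes' theorem,

    ∮_C F · dr = ∬_S (∇ × F) · n̂ dS = ∬_D (curl F)_z dA,

where D is the disk x^2 + y^2 ≤ 49.

Compute the curl of F = (-8x^2y - 8y, 8x y^2 + 8x, 8z):
    (∇ × F)_x = ∂F_z/∂y - ∂F_y/∂z = 0,
    (∇ × F)_y = ∂F_x/∂z - ∂F_z/∂x = 0,
    (∇ × F)_z = ∂F_y/∂x - ∂F_x/∂y = 8x^2 + 8y^2 + 16.

On z = 0, (curl F)_z = 8x^2 + 8y^2 + 16.

Convert to polar (x = r cos θ, y = r sin θ, dA = r dr dθ); the integrand becomes 8r^2 + 16, so

    ∬_D (curl F)_z dA = ∫_0^{2π} ∫_0^{7} (8r^2 + 16) · r dr dθ.

Inner (r from 0 to 7): 5194.
Outer (θ from 0 to 2π): 10388π.

Therefore ∮_C F · dr = 10388π.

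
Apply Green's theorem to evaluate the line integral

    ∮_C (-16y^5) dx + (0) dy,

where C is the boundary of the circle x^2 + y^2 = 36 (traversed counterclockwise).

Green's theorem converts the closed line integral into a double integral over the enclosed region D:

    ∮_C P dx + Q dy = ∬_D (∂Q/∂x - ∂P/∂y) dA.

Here P = -16y^5, Q = 0, so

    ∂Q/∂x = 0,    ∂P/∂y = -80y^4,
    ∂Q/∂x - ∂P/∂y = 80y^4.

D is the region x^2 + y^2 ≤ 36. Evaluating the double integral:

In polar coordinates (x = r cos θ, y = r sin θ, dA = r dr dθ) the integrand becomes 80r^4sin(θ)^4, so

    ∬_D (80y^4) dA = ∫_0^{2π} ∫_0^{6} (80r^4sin(θ)^4) · r dr dθ.

Inner (r from 0 to 6): 622080sin(θ)^4.
Outer (θ from 0 to 2π): 466560π.

Therefore ∮_C P dx + Q dy = 466560π.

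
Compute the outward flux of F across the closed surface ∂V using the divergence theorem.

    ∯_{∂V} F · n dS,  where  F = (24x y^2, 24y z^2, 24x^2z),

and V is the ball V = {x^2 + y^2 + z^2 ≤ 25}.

By the divergence theorem,

    ∯_{∂V} F · n dS = ∭_V (∇ · F) dV.

Compute the divergence:
    ∇ · F = ∂F_x/∂x + ∂F_y/∂y + ∂F_z/∂z = 24y^2 + 24z^2 + 24x^2 = 24x^2 + 24y^2 + 24z^2.

In spherical coordinates, x = ρ sin(φ) cos(θ), y = ρ sin(φ) sin(θ), z = ρ cos(φ), dV = ρ^2 sin(φ) dρ dφ dθ, with 0 ≤ ρ ≤ 5, 0 ≤ φ ≤ π, 0 ≤ θ ≤ 2π.

The integrand, after substitution and multiplying by the volume element, becomes (24ρ^2) · ρ^2 sin(φ), so

    ∭_V (∇·F) dV = ∫_0^{2π} ∫_0^{π} ∫_0^{5} (24ρ^2) · ρ^2 sin(φ) dρ dφ dθ.

Inner (ρ from 0 to 5): 15000sin(φ).
Middle (φ from 0 to π): 30000.
Outer (θ from 0 to 2π): 60000π.

Therefore ∯_{∂V} F · n dS = 60000π.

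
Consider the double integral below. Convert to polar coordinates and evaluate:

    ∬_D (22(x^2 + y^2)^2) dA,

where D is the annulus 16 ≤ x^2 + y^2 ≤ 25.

The region D is 4 ≤ r ≤ 5, 0 ≤ θ ≤ 2π in polar coordinates, where x = r cos(θ), y = r sin(θ), and dA = r dr dθ.

Under the substitution, the integrand becomes 22r^4, so

    ∬_D (22(x^2 + y^2)^2) dA = ∫_{0}^{2π} ∫_{4}^{5} (22r^4) · r dr dθ.

Inner integral (in r): ∫_{4}^{5} (22r^4) · r dr = 42273.

Outer integral (in θ): ∫_{0}^{2π} (42273) dθ = 84546π.

Therefore ∬_D (22(x^2 + y^2)^2) dA = 84546π.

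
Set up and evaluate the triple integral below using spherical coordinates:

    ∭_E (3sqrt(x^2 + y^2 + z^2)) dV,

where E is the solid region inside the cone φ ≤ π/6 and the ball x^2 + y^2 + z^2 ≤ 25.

In spherical coordinates, x = ρ sin(φ) cos(θ), y = ρ sin(φ) sin(θ), z = ρ cos(φ), and dV = ρ^2 sin(φ) dρ dφ dθ.

The integrand becomes 3ρ, so

    ∭_E (3sqrt(x^2 + y^2 + z^2)) dV = ∫_{0}^{2π} ∫_{0}^{π/6} ∫_{0}^{5} (3ρ) · ρ^2 sin(φ) dρ dφ dθ.

Inner (ρ): 1875sin(φ)/4.
Middle (φ): 1875/4 - 1875sqrt(3)/8.
Outer (θ): 1875π (2 - sqrt(3))/4.

Therefore the triple integral equals 1875π (2 - sqrt(3))/4.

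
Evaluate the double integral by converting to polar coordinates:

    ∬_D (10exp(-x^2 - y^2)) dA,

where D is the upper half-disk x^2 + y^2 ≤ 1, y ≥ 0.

The region D is 0 ≤ r ≤ 1, 0 ≤ θ ≤ π in polar coordinates, where x = r cos(θ), y = r sin(θ), and dA = r dr dθ.

Under the substitution, the integrand becomes 10exp(-r^2), so

    ∬_D (10exp(-x^2 - y^2)) dA = ∫_{0}^{π} ∫_{0}^{1} (10exp(-r^2)) · r dr dθ.

Inner integral (in r): ∫_{0}^{1} (10exp(-r^2)) · r dr = 5 - 5exp(-1).

Outer integral (in θ): ∫_{0}^{π} (5 - 5exp(-1)) dθ = -5π exp(-1) + 5π.

Therefore ∬_D (10exp(-x^2 - y^2)) dA = -5π exp(-1) + 5π.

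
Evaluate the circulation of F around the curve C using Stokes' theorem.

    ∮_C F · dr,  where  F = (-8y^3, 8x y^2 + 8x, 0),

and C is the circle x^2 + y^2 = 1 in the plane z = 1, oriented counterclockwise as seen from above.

Let S be the flat disk x^2 + y^2 ≤ 1 in the plane z = 1, with upward unit normal n̂ = ẑ. By Stokes' theorem,

    ∮_C F · dr = ∬_S (∇ × F) · n̂ dS = ∬_D (curl F)_z dA,

where D is the disk x^2 + y^2 ≤ 1.

Compute the curl of F = (-8y^3, 8x y^2 + 8x, 0):
    (∇ × F)_x = ∂F_z/∂y - ∂F_y/∂z = 0,
    (∇ × F)_y = ∂F_x/∂z - ∂F_z/∂x = 0,
    (∇ × F)_z = ∂F_y/∂x - ∂F_x/∂y = 32y^2 + 8.

On z = 1, (curl F)_z = 32y^2 + 8.

Convert to polar (x = r cos θ, y = r sin θ, dA = r dr dθ); the integrand becomes 32r^2sin(θ)^2 + 8, so

    ∬_D (curl F)_z dA = ∫_0^{2π} ∫_0^{1} (32r^2sin(θ)^2 + 8) · r dr dθ.

Inner (r from 0 to 1): 8 - 4cos(2θ).
Outer (θ from 0 to 2π): 16π.

Therefore ∮_C F · dr = 16π.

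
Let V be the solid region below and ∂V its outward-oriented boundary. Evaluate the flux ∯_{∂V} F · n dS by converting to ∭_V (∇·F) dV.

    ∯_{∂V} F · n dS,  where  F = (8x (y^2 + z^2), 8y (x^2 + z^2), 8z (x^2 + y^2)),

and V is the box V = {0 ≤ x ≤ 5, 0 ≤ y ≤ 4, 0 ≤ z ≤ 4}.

By the divergence theorem,

    ∯_{∂V} F · n dS = ∭_V (∇ · F) dV.

Compute the divergence:
    ∇ · F = ∂F_x/∂x + ∂F_y/∂y + ∂F_z/∂z = 8y^2 + 8z^2 + 8x^2 + 8z^2 + 8x^2 + 8y^2 = 16x^2 + 16y^2 + 16z^2.

V is a rectangular box, so dV = dx dy dz with 0 ≤ x ≤ 5, 0 ≤ y ≤ 4, 0 ≤ z ≤ 4.

Integrate (16x^2 + 16y^2 + 16z^2) over V as an iterated integral:

    ∭_V (∇·F) dV = ∫_0^{5} ∫_0^{4} ∫_0^{4} (16x^2 + 16y^2 + 16z^2) dz dy dx.

Inner (z from 0 to 4): 64x^2 + 64y^2 + 1024/3.
Middle (y from 0 to 4): 256x^2 + 8192/3.
Outer (x from 0 to 5): 24320.

Therefore ∯_{∂V} F · n dS = 24320.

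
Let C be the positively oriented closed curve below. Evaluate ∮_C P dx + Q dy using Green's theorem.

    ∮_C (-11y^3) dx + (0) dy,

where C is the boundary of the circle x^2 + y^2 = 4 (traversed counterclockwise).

Green's theorem converts the closed line integral into a double integral over the enclosed region D:

    ∮_C P dx + Q dy = ∬_D (∂Q/∂x - ∂P/∂y) dA.

Here P = -11y^3, Q = 0, so

    ∂Q/∂x = 0,    ∂P/∂y = -33y^2,
    ∂Q/∂x - ∂P/∂y = 33y^2.

D is the region x^2 + y^2 ≤ 4. Evaluating the double integral:

In polar coordinates (x = r cos θ, y = r sin θ, dA = r dr dθ) the integrand becomes 33r^2sin(θ)^2, so

    ∬_D (33y^2) dA = ∫_0^{2π} ∫_0^{2} (33r^2sin(θ)^2) · r dr dθ.

Inner (r from 0 to 2): 132sin(θ)^2.
Outer (θ from 0 to 2π): 132π.

Therefore ∮_C P dx + Q dy = 132π.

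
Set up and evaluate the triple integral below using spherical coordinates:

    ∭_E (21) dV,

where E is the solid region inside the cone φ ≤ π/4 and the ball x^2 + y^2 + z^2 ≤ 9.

In spherical coordinates, x = ρ sin(φ) cos(θ), y = ρ sin(φ) sin(θ), z = ρ cos(φ), and dV = ρ^2 sin(φ) dρ dφ dθ.

The integrand becomes 21, so

    ∭_E (21) dV = ∫_{0}^{2π} ∫_{0}^{π/4} ∫_{0}^{3} (21) · ρ^2 sin(φ) dρ dφ dθ.

Inner (ρ): 189sin(φ).
Middle (φ): 189 - 189sqrt(2)/2.
Outer (θ): 189π (2 - sqrt(2)).

Therefore the triple integral equals 189π (2 - sqrt(2)).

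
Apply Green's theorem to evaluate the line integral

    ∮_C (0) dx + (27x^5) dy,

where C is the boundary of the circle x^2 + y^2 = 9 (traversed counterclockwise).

Green's theorem converts the closed line integral into a double integral over the enclosed region D:

    ∮_C P dx + Q dy = ∬_D (∂Q/∂x - ∂P/∂y) dA.

Here P = 0, Q = 27x^5, so

    ∂Q/∂x = 135x^4,    ∂P/∂y = 0,
    ∂Q/∂x - ∂P/∂y = 135x^4.

D is the region x^2 + y^2 ≤ 9. Evaluating the double integral:

In polar coordinates (x = r cos θ, y = r sin θ, dA = r dr dθ) the integrand becomes 135r^4cos(θ)^4, so

    ∬_D (135x^4) dA = ∫_0^{2π} ∫_0^{3} (135r^4cos(θ)^4) · r dr dθ.

Inner (r from 0 to 3): 32805cos(θ)^4/2.
Outer (θ from 0 to 2π): 98415π/8.

Therefore ∮_C P dx + Q dy = 98415π/8.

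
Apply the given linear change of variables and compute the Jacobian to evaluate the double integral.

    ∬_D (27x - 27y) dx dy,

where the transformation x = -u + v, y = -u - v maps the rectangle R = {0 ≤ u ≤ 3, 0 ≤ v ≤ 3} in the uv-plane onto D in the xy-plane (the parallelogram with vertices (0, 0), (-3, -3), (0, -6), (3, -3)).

Compute the Jacobian determinant of (x, y) with respect to (u, v):

    ∂(x,y)/∂(u,v) = | -1  1 | = (-1)(-1) - (1)(-1) = 2.
                   | -1  -1 |

Its absolute value is |J| = 2 (the area scaling factor).

Substituting x = -u + v, y = -u - v into the integrand,

    27x - 27y → 54v,

so the integral becomes

    ∬_R (54v) · |J| du dv = ∫_0^3 ∫_0^3 (108v) dv du.

Inner (v): 486.
Outer (u): 1458.

Therefore ∬_D (27x - 27y) dx dy = 1458.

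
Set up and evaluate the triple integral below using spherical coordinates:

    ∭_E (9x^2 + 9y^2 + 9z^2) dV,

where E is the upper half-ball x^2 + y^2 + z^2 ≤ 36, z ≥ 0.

In spherical coordinates, x = ρ sin(φ) cos(θ), y = ρ sin(φ) sin(θ), z = ρ cos(φ), and dV = ρ^2 sin(φ) dρ dφ dθ.

The integrand becomes 9ρ^2, so

    ∭_E (9x^2 + 9y^2 + 9z^2) dV = ∫_{0}^{2π} ∫_{0}^{π/2} ∫_{0}^{6} (9ρ^2) · ρ^2 sin(φ) dρ dφ dθ.

Inner (ρ): 69984sin(φ)/5.
Middle (φ): 69984/5.
Outer (θ): 139968π/5.

Therefore the triple integral equals 139968π/5.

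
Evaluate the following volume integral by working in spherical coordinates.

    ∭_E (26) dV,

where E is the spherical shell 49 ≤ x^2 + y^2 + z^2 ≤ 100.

In spherical coordinates, x = ρ sin(φ) cos(θ), y = ρ sin(φ) sin(θ), z = ρ cos(φ), and dV = ρ^2 sin(φ) dρ dφ dθ.

The integrand becomes 26, so

    ∭_E (26) dV = ∫_{0}^{2π} ∫_{0}^{π} ∫_{7}^{10} (26) · ρ^2 sin(φ) dρ dφ dθ.

Inner (ρ): 5694sin(φ).
Middle (φ): 11388.
Outer (θ): 22776π.

Therefore the triple integral equals 22776π.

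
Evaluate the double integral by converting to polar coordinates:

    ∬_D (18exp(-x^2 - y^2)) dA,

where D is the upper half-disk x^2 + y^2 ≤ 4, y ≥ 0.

The region D is 0 ≤ r ≤ 2, 0 ≤ θ ≤ π in polar coordinates, where x = r cos(θ), y = r sin(θ), and dA = r dr dθ.

Under the substitution, the integrand becomes 18exp(-r^2), so

    ∬_D (18exp(-x^2 - y^2)) dA = ∫_{0}^{π} ∫_{0}^{2} (18exp(-r^2)) · r dr dθ.

Inner integral (in r): ∫_{0}^{2} (18exp(-r^2)) · r dr = 9 - 9exp(-4).

Outer integral (in θ): ∫_{0}^{π} (9 - 9exp(-4)) dθ = -9π exp(-4) + 9π.

Therefore ∬_D (18exp(-x^2 - y^2)) dA = -9π exp(-4) + 9π.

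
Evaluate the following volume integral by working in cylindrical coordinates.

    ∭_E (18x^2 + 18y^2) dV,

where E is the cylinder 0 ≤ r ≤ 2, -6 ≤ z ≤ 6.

In cylindrical coordinates, x = r cos(θ), y = r sin(θ), z = z, and dV = r dr dθ dz.

The integrand becomes 18r^2, so

    ∭_E (18x^2 + 18y^2) dV = ∫_{0}^{2π} ∫_{0}^{2} ∫_{-6}^{6} (18r^2) · r dz dr dθ.

Inner (z): 216r^3.
Middle (r from 0 to 2): 864.
Outer (θ): 1728π.

Therefore the triple integral equals 1728π.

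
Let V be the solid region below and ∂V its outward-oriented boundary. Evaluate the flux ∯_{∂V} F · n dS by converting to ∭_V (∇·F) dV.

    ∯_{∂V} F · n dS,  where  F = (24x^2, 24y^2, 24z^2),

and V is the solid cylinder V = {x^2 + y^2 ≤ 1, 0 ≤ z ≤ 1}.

By the divergence theorem,

    ∯_{∂V} F · n dS = ∭_V (∇ · F) dV.

Compute the divergence:
    ∇ · F = ∂F_x/∂x + ∂F_y/∂y + ∂F_z/∂z = 48x + 48y + 48z.

In cylindrical coordinates, x = r cos(θ), y = r sin(θ), z = z, dV = r dr dθ dz, with 0 ≤ r ≤ 1, 0 ≤ θ ≤ 2π, 0 ≤ z ≤ 1.

The integrand, after substitution and multiplying by the volume element, becomes (48sqrt(2)r sin(θ + π/4) + 48z) · r, so

    ∭_V (∇·F) dV = ∫_0^{2π} ∫_0^{1} ∫_0^{1} (48sqrt(2)r sin(θ + π/4) + 48z) · r dz dr dθ.

Inner (z from 0 to 1): 24r (2sqrt(2)r sin(θ + π/4) + 1).
Middle (r from 0 to 1): 16sqrt(2)sin(θ + π/4) + 12.
Outer (θ from 0 to 2π): 24π.

Therefore ∯_{∂V} F · n dS = 24π.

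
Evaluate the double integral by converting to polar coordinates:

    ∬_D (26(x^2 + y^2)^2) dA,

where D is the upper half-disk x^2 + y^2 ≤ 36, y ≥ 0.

The region D is 0 ≤ r ≤ 6, 0 ≤ θ ≤ π in polar coordinates, where x = r cos(θ), y = r sin(θ), and dA = r dr dθ.

Under the substitution, the integrand becomes 26r^4, so

    ∬_D (26(x^2 + y^2)^2) dA = ∫_{0}^{π} ∫_{0}^{6} (26r^4) · r dr dθ.

Inner integral (in r): ∫_{0}^{6} (26r^4) · r dr = 202176.

Outer integral (in θ): ∫_{0}^{π} (202176) dθ = 202176π.

Therefore ∬_D (26(x^2 + y^2)^2) dA = 202176π.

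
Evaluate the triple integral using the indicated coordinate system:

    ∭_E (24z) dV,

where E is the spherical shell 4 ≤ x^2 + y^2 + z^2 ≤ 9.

In spherical coordinates, x = ρ sin(φ) cos(θ), y = ρ sin(φ) sin(θ), z = ρ cos(φ), and dV = ρ^2 sin(φ) dρ dφ dθ.

The integrand becomes 24ρ cos(φ), so

    ∭_E (24z) dV = ∫_{0}^{2π} ∫_{0}^{π} ∫_{2}^{3} (24ρ cos(φ)) · ρ^2 sin(φ) dρ dφ dθ.

Inner (ρ): 195sin(2φ).
Middle (φ): 0.
Outer (θ): 0.

Therefore the triple integral equals 0.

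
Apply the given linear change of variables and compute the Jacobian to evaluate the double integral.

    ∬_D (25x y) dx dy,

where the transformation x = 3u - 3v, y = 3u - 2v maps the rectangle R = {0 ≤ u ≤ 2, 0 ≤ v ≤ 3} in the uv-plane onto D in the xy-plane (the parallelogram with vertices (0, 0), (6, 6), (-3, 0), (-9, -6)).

Compute the Jacobian determinant of (x, y) with respect to (u, v):

    ∂(x,y)/∂(u,v) = | 3  -3 | = (3)(-2) - (-3)(3) = 3.
                   | 3  -2 |

Its absolute value is |J| = 3 (the area scaling factor).

Substituting x = 3u - 3v, y = 3u - 2v into the integrand,

    25x y → 225u^2 - 375u v + 150v^2,

so the integral becomes

    ∬_R (225u^2 - 375u v + 150v^2) · |J| du dv = ∫_0^2 ∫_0^3 (675u^2 - 1125u v + 450v^2) dv du.

Inner (v): 2025u^2 - 10125u/2 + 4050.
Outer (u): 3375.

Therefore ∬_D (25x y) dx dy = 3375.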